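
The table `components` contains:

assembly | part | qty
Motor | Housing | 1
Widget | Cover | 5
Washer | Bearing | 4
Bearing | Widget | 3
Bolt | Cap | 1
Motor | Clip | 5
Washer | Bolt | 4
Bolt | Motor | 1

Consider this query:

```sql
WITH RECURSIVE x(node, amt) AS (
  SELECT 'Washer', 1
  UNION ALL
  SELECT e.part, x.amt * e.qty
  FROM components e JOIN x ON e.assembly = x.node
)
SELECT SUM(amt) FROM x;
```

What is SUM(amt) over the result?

Base: (Washer, amt=1).
Iteration 1: components of {Washer} -> Bearing = 1*4 = 4, Bolt = 1*4 = 4.
Iteration 2: components of {Bearing,Bolt} -> Cap = 4*1 = 4, Motor = 4*1 = 4, Widget = 4*3 = 12.
Iteration 3: components of {Cap,Motor,Widget} -> Clip = 4*5 = 20, Cover = 12*5 = 60, Housing = 4*1 = 4.
Iteration 4: no further components; recursion stops.
SUM(amt) = 1 + 4 + 4 + 12 + 4 + 4 + 60 + 4 + 20 = 113.

113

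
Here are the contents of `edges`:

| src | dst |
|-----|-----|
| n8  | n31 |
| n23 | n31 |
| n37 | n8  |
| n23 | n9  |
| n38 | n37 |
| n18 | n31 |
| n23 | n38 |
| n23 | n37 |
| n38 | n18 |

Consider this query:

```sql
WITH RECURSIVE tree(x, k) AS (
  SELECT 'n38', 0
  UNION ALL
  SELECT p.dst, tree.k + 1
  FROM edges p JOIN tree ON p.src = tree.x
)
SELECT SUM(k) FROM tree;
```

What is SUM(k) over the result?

9

Base: (n38, k=0).
Iteration 1: edges from {n38} -> (n18, k=1), (n37, k=1).
Iteration 2: edges from {n18,n37} -> (n31, k=2), (n8, k=2).
Iteration 3: edges from {n31,n8} -> (n31, k=3).
Iteration 4: no outgoing edges from {n31}; recursion stops.
SUM(k) = 0 + 1 + 1 + 2 + 2 + 3 = 9.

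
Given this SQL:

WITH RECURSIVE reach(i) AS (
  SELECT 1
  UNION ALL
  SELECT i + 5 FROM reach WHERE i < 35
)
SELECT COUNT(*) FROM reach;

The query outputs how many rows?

8

Base: i=1.
Iteration 1: 1 < 35 holds -> i = 1 + 5 = 6.
Iteration 2: 6 < 35 holds -> i = 6 + 5 = 11.
Iteration 3: 11 < 35 holds -> i = 11 + 5 = 16.
Iteration 4: 16 < 35 holds -> i = 16 + 5 = 21.
Iteration 5: 21 < 35 holds -> i = 21 + 5 = 26.
Iteration 6: 26 < 35 holds -> i = 26 + 5 = 31.
Iteration 7: 31 < 35 holds -> i = 31 + 5 = 36.
Iteration 8: 36 < 35 fails; recursion stops.
Total rows emitted: 8.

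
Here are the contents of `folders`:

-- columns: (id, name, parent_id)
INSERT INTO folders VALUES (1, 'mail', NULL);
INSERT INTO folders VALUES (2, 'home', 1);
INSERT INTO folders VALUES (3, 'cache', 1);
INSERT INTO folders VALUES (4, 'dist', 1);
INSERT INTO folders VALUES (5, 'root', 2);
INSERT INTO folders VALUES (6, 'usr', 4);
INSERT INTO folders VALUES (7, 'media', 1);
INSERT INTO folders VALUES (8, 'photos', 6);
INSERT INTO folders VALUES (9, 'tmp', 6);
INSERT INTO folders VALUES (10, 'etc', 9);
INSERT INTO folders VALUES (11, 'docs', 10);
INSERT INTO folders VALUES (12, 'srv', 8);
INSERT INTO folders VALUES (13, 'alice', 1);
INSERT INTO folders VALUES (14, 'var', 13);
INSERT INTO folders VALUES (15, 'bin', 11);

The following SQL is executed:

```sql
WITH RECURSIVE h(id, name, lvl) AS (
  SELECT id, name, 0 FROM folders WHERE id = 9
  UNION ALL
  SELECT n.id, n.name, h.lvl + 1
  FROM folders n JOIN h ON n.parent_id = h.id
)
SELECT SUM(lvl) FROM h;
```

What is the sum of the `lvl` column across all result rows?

Base: id=9 (tmp) at lvl 0.
Iteration 1: rows with parent_id in {9} -> etc (id 10, lvl 1).
Iteration 2: rows with parent_id in {10} -> docs (id 11, lvl 2).
Iteration 3: rows with parent_id in {11} -> bin (id 15, lvl 3).
Iteration 4: no rows with parent_id in {15}; recursion stops.
SUM(lvl) = 0 + 1 + 2 + 3 = 6.

6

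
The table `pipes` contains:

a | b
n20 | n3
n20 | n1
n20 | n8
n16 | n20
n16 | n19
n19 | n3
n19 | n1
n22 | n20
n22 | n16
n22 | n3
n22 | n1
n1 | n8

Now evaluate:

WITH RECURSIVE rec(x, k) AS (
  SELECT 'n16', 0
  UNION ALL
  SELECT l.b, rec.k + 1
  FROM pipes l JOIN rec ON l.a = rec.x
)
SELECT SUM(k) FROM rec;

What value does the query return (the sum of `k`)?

18

Base: (n16, k=0).
Iteration 1: edges from {n16} -> (n19, k=1), (n20, k=1).
Iteration 2: edges from {n19,n20} -> (n1, k=2) x2, (n3, k=2) x2, (n8, k=2). [UNION ALL keeps all 5 new rows, including repeats]
Iteration 3: edges from {n1,n3,n8} -> (n8, k=3) x2. [UNION ALL keeps all 2 new rows, including repeats]
Iteration 4: no outgoing edges from {n8}; recursion stops.
SUM(k) = 0 + 1 + 1 + 2 + 2 + 2 + 2 + 2 + 3 + 3 = 18.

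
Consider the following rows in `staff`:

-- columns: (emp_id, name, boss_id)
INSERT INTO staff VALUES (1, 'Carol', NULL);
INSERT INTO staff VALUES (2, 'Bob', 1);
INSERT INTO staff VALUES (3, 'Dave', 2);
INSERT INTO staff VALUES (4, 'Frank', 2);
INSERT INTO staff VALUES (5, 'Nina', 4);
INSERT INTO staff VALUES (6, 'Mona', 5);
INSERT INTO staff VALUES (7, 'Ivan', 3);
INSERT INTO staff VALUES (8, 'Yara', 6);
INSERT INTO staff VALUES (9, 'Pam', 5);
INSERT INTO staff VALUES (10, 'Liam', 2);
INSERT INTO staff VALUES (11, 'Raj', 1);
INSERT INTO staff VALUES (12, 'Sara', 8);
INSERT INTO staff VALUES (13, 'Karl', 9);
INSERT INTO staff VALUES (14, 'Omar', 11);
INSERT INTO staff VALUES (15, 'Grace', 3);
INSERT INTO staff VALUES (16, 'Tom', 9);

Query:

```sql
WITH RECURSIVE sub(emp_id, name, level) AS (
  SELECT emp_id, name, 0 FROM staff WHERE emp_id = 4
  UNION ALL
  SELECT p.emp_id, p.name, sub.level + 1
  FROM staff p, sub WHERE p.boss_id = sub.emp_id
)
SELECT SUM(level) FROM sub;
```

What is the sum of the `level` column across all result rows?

Base: emp_id=4 (Frank) at level 0.
Iteration 1: rows with boss_id in {4} -> Nina (id 5, level 1).
Iteration 2: rows with boss_id in {5} -> Mona (id 6, level 2), Pam (id 9, level 2).
Iteration 3: rows with boss_id in {6,9} -> Yara (id 8, level 3), Karl (id 13, level 3), Tom (id 16, level 3).
Iteration 4: rows with boss_id in {8,13,16} -> Sara (id 12, level 4).
Iteration 5: no rows with boss_id in {12}; recursion stops.
SUM(level) = 0 + 1 + 2 + 2 + 3 + 3 + 3 + 4 = 18.

18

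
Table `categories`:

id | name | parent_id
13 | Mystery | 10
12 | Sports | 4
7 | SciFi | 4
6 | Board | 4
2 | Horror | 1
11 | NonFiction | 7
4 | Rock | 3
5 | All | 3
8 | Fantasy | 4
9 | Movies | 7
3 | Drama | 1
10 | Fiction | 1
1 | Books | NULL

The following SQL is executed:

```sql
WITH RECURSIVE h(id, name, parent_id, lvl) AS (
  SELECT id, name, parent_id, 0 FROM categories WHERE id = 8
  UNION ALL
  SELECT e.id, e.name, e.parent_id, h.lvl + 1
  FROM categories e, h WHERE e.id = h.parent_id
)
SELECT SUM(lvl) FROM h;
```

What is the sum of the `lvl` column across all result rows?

Base: id=8 (Fantasy), parent_id=4, lvl 0.
Iteration 1: join on id=4 -> Rock (id 4, parent_id=3, lvl 1).
Iteration 2: join on id=3 -> Drama (id 3, parent_id=1, lvl 2).
Iteration 3: join on id=1 -> Books (id 1, parent_id=NULL, lvl 3).
Iteration 4: parent_id is NULL; no match; recursion stops.
SUM(lvl) = 0 + 1 + 2 + 3 = 6.

6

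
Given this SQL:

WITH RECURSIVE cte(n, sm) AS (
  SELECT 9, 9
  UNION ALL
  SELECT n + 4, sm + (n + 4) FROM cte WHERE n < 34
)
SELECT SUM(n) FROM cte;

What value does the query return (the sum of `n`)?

184

Base: n=9, sm=9.
Iteration 1: 9 < 34 holds -> n = 9 + 4 = 13, sm = 9 + 13 = 22.
Iteration 2: 13 < 34 holds -> n = 13 + 4 = 17, sm = 22 + 17 = 39.
Iteration 3: 17 < 34 holds -> n = 17 + 4 = 21, sm = 39 + 21 = 60.
Iteration 4: 21 < 34 holds -> n = 21 + 4 = 25, sm = 60 + 25 = 85.
Iteration 5: 25 < 34 holds -> n = 25 + 4 = 29, sm = 85 + 29 = 114.
Iteration 6: 29 < 34 holds -> n = 29 + 4 = 33, sm = 114 + 33 = 147.
Iteration 7: 33 < 34 holds -> n = 33 + 4 = 37, sm = 147 + 37 = 184.
Iteration 8: 37 < 34 fails; recursion stops.
SUM(n) = 9 + 13 + 17 + 21 + 25 + 29 + 33 + 37 = 184.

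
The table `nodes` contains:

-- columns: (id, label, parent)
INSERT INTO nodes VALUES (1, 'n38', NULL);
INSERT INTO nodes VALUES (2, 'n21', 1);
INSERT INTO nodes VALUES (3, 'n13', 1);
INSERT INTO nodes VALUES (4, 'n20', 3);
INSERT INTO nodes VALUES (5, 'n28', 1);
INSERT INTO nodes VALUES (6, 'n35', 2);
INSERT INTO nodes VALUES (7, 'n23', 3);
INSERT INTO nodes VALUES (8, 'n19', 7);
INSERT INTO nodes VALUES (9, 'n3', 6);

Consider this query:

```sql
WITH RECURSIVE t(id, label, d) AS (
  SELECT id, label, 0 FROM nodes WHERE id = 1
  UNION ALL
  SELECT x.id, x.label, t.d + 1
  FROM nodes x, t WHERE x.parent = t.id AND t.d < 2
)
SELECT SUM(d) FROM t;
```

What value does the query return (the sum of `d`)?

Base: id=1 (n38) at d 0.
Iteration 1: rows with parent in {1} -> n21 (id 2, d 1), n13 (id 3, d 1), n28 (id 5, d 1).
Iteration 2: rows with parent in {2,3,5} -> n20 (id 4, d 2), n35 (id 6, d 2), n23 (id 7, d 2).
Iteration 3: d < 2 fails for all current rows; recursion stops.
SUM(d) = 0 + 1 + 1 + 1 + 2 + 2 + 2 = 9.

9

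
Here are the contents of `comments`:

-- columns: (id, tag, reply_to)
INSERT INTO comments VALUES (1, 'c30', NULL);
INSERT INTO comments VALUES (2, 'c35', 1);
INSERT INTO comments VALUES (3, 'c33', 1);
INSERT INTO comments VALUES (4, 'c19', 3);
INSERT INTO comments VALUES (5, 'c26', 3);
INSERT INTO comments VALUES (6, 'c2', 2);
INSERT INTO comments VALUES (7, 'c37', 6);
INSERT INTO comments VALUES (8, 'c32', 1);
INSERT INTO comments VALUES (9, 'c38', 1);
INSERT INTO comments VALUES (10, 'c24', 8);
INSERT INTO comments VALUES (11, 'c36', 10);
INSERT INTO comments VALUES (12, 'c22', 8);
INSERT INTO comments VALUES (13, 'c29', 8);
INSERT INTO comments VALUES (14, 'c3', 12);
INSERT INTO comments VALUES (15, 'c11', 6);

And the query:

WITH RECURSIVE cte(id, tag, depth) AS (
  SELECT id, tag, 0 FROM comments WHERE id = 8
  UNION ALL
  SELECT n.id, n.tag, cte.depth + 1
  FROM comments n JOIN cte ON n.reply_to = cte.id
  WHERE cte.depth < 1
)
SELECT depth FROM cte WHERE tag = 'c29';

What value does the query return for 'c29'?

1

Base: id=8 (c32) at depth 0.
Iteration 1: rows with reply_to in {8} -> c24 (id 10, depth 1), c22 (id 12, depth 1), c29 (id 13, depth 1).
Iteration 2: depth < 1 fails for all current rows; recursion stops.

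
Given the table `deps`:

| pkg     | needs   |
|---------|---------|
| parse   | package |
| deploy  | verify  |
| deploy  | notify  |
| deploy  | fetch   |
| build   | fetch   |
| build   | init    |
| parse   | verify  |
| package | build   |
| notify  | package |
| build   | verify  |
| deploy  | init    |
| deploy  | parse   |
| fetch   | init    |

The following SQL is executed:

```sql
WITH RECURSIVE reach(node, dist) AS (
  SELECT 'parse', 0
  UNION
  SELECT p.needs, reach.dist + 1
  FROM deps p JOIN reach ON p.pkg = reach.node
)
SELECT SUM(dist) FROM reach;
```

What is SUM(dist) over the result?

17

Base: (parse, dist=0).
Iteration 1: edges from {parse} -> (package, dist=1), (verify, dist=1).
Iteration 2: edges from {package,verify} -> (build, dist=2).
Iteration 3: edges from {build} -> (fetch, dist=3), (init, dist=3), (verify, dist=3).
Iteration 4: edges from {fetch,init,verify} -> (init, dist=4).
Iteration 5: no outgoing edges from {init}; recursion stops.
SUM(dist) = 0 + 1 + 1 + 2 + 3 + 3 + 3 + 4 = 17.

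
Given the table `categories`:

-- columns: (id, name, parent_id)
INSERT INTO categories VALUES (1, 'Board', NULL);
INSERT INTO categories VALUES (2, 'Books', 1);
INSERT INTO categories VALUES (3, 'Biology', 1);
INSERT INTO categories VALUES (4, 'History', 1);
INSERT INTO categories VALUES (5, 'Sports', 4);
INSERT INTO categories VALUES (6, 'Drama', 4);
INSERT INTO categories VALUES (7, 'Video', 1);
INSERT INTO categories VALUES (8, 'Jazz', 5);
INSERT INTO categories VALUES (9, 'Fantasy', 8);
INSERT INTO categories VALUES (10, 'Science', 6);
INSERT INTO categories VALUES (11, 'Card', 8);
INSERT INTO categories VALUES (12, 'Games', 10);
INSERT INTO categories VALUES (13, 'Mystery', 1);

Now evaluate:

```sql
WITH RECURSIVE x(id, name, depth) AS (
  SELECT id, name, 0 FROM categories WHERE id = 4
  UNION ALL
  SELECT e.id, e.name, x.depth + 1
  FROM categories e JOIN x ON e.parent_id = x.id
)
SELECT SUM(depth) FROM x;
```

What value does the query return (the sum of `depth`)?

Base: id=4 (History) at depth 0.
Iteration 1: rows with parent_id in {4} -> Sports (id 5, depth 1), Drama (id 6, depth 1).
Iteration 2: rows with parent_id in {5,6} -> Jazz (id 8, depth 2), Science (id 10, depth 2).
Iteration 3: rows with parent_id in {8,10} -> Fantasy (id 9, depth 3), Card (id 11, depth 3), Games (id 12, depth 3).
Iteration 4: no rows with parent_id in {9,11,12}; recursion stops.
SUM(depth) = 0 + 1 + 1 + 2 + 2 + 3 + 3 + 3 = 15.

15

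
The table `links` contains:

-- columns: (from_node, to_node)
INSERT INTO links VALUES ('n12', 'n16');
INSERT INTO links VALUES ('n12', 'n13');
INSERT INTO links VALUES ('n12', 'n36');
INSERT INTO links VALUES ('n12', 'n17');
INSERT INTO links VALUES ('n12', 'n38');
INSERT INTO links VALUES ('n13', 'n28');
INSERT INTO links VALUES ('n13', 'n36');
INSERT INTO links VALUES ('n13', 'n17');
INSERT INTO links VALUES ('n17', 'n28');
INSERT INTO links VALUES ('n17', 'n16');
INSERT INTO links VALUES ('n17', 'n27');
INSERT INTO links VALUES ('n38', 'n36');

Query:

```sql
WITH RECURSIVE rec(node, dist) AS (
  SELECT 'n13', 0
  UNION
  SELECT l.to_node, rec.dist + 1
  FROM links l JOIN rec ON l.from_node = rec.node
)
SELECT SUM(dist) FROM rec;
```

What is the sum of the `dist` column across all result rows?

9

Base: (n13, dist=0).
Iteration 1: edges from {n13} -> (n17, dist=1), (n28, dist=1), (n36, dist=1).
Iteration 2: edges from {n17,n28,n36} -> (n16, dist=2), (n27, dist=2), (n28, dist=2).
Iteration 3: no outgoing edges from {n16,n27,n28}; recursion stops.
SUM(dist) = 0 + 1 + 1 + 1 + 2 + 2 + 2 = 9.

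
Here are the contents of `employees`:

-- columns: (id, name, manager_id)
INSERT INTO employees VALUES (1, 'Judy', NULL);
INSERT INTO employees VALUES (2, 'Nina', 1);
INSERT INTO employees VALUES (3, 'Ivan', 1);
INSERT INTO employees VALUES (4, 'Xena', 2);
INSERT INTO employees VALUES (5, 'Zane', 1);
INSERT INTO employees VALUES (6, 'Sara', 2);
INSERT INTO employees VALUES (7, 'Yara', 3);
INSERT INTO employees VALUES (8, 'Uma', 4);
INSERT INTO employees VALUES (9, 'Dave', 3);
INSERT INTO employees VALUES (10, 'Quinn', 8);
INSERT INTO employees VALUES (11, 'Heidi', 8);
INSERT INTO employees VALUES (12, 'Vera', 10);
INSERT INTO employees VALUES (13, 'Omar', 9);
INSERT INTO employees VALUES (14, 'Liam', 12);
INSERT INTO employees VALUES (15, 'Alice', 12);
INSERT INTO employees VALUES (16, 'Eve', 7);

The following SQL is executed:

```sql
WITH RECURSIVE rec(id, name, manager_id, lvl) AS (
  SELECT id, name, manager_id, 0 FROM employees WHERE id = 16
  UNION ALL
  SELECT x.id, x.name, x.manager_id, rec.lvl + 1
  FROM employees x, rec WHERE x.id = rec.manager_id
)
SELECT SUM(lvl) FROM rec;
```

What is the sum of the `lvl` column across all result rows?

6

Base: id=16 (Eve), manager_id=7, lvl 0.
Iteration 1: join on id=7 -> Yara (id 7, manager_id=3, lvl 1).
Iteration 2: join on id=3 -> Ivan (id 3, manager_id=1, lvl 2).
Iteration 3: join on id=1 -> Judy (id 1, manager_id=NULL, lvl 3).
Iteration 4: manager_id is NULL; no match; recursion stops.
SUM(lvl) = 0 + 1 + 2 + 3 = 6.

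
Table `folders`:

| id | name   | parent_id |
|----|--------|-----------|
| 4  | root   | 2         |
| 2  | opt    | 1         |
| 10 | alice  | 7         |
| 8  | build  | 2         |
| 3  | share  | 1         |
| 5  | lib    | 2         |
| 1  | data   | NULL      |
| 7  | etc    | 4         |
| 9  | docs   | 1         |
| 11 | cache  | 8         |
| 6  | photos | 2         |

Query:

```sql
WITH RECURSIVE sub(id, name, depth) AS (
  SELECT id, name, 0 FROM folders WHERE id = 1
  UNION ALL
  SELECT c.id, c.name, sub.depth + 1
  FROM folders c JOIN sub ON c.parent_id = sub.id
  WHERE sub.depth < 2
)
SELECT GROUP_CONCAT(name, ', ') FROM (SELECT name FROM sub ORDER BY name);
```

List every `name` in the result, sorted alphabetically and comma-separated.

Base: id=1 (data) at depth 0.
Iteration 1: rows with parent_id in {1} -> opt (id 2, depth 1), share (id 3, depth 1), docs (id 9, depth 1).
Iteration 2: rows with parent_id in {2,3,9} -> root (id 4, depth 2), lib (id 5, depth 2), photos (id 6, depth 2), build (id 8, depth 2).
Iteration 3: depth < 2 fails for all current rows; recursion stops.

build, data, docs, lib, opt, photos, root, share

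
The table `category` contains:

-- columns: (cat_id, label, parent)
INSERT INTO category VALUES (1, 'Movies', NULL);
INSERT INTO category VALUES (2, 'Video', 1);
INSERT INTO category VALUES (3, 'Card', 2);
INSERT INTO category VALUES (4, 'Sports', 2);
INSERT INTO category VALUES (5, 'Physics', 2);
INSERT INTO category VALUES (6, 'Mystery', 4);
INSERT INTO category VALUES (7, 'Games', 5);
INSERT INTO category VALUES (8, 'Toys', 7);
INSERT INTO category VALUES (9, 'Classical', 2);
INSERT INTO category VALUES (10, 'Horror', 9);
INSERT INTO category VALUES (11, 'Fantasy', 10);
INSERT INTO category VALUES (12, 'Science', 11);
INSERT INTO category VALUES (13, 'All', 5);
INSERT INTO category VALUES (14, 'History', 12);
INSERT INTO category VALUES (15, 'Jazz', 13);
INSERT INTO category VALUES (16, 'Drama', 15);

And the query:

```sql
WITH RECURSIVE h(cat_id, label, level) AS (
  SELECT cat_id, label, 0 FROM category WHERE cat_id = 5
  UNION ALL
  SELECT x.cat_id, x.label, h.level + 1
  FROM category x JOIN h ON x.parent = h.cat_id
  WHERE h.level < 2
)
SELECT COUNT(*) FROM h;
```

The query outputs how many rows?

5

Base: cat_id=5 (Physics) at level 0.
Iteration 1: rows with parent in {5} -> Games (id 7, level 1), All (id 13, level 1).
Iteration 2: rows with parent in {7,13} -> Toys (id 8, level 2), Jazz (id 15, level 2).
Iteration 3: level < 2 fails for all current rows; recursion stops.
Total rows emitted: 5.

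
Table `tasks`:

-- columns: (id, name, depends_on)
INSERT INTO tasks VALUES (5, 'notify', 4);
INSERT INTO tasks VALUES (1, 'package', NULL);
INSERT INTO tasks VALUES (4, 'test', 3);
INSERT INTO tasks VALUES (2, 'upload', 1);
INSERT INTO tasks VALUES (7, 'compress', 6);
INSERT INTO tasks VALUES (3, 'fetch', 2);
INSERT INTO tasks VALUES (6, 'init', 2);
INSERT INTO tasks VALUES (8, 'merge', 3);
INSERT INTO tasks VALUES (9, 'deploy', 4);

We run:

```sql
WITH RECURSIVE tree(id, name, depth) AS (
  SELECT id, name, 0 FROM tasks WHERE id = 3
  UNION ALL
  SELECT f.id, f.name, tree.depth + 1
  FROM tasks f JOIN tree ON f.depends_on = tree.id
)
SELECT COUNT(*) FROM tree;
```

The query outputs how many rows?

Base: id=3 (fetch) at depth 0.
Iteration 1: rows with depends_on in {3} -> test (id 4, depth 1), merge (id 8, depth 1).
Iteration 2: rows with depends_on in {4,8} -> notify (id 5, depth 2), deploy (id 9, depth 2).
Iteration 3: no rows with depends_on in {5,9}; recursion stops.
Total rows emitted: 5.

5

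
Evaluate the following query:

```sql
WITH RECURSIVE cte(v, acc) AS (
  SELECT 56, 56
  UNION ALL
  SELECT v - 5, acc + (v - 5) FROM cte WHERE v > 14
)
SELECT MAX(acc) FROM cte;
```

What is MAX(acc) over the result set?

Base: v=56, acc=56.
Iteration 1: 56 > 14 holds -> v = 56 - 5 = 51, acc = 56 + 51 = 107.
Iteration 2: 51 > 14 holds -> v = 51 - 5 = 46, acc = 107 + 46 = 153.
Iteration 3: 46 > 14 holds -> v = 46 - 5 = 41, acc = 153 + 41 = 194.
Iteration 4: 41 > 14 holds -> v = 41 - 5 = 36, acc = 194 + 36 = 230.
Iteration 5: 36 > 14 holds -> v = 36 - 5 = 31, acc = 230 + 31 = 261.
Iteration 6: 31 > 14 holds -> v = 31 - 5 = 26, acc = 261 + 26 = 287.
Iteration 7: 26 > 14 holds -> v = 26 - 5 = 21, acc = 287 + 21 = 308.
Iteration 8: 21 > 14 holds -> v = 21 - 5 = 16, acc = 308 + 16 = 324.
Iteration 9: 16 > 14 holds -> v = 16 - 5 = 11, acc = 324 + 11 = 335.
Iteration 10: 11 > 14 fails; recursion stops.
acc values: 56, 107, 153, 194, 230, 261, 287, 308, 324, 335; the maximum is 335.

335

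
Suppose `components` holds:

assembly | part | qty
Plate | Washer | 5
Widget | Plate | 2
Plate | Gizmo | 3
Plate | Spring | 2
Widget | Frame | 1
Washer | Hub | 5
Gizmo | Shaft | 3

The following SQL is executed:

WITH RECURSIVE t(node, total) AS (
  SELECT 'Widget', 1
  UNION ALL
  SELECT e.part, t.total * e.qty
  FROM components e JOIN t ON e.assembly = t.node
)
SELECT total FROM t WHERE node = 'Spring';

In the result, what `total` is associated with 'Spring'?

Base: (Widget, total=1).
Iteration 1: components of {Widget} -> Frame = 1*1 = 1, Plate = 1*2 = 2.
Iteration 2: components of {Frame,Plate} -> Gizmo = 2*3 = 6, Spring = 2*2 = 4, Washer = 2*5 = 10.
Iteration 3: components of {Gizmo,Spring,Washer} -> Hub = 10*5 = 50, Shaft = 6*3 = 18.
Iteration 4: no further components; recursion stops.

4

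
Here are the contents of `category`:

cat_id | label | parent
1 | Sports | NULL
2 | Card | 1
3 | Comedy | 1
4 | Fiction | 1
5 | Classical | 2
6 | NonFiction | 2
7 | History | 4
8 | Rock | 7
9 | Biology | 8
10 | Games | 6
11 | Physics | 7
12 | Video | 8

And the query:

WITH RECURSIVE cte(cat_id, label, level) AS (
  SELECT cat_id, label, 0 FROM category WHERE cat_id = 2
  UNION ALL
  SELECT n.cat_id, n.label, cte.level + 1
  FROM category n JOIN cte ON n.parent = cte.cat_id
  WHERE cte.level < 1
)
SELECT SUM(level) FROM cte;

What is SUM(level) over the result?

Base: cat_id=2 (Card) at level 0.
Iteration 1: rows with parent in {2} -> Classical (id 5, level 1), NonFiction (id 6, level 1).
Iteration 2: level < 1 fails for all current rows; recursion stops.
SUM(level) = 0 + 1 + 1 = 2.

2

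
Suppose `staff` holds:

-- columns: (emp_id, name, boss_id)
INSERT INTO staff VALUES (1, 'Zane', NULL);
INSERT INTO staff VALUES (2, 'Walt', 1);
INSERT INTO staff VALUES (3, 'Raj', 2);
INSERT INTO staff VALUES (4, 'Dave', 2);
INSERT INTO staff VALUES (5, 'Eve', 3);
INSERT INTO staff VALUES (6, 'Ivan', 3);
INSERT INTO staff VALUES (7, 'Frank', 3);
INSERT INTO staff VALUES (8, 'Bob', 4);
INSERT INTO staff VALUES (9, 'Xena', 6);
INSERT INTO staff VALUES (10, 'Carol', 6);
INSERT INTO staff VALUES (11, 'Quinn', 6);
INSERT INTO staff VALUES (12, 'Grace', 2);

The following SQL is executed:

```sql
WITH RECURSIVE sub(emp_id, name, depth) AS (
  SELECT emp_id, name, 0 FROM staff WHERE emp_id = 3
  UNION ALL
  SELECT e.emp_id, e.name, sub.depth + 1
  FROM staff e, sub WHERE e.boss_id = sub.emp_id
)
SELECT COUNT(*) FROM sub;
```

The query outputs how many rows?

7

Base: emp_id=3 (Raj) at depth 0.
Iteration 1: rows with boss_id in {3} -> Eve (id 5, depth 1), Ivan (id 6, depth 1), Frank (id 7, depth 1).
Iteration 2: rows with boss_id in {5,6,7} -> Xena (id 9, depth 2), Carol (id 10, depth 2), Quinn (id 11, depth 2).
Iteration 3: no rows with boss_id in {9,10,11}; recursion stops.
Total rows emitted: 7.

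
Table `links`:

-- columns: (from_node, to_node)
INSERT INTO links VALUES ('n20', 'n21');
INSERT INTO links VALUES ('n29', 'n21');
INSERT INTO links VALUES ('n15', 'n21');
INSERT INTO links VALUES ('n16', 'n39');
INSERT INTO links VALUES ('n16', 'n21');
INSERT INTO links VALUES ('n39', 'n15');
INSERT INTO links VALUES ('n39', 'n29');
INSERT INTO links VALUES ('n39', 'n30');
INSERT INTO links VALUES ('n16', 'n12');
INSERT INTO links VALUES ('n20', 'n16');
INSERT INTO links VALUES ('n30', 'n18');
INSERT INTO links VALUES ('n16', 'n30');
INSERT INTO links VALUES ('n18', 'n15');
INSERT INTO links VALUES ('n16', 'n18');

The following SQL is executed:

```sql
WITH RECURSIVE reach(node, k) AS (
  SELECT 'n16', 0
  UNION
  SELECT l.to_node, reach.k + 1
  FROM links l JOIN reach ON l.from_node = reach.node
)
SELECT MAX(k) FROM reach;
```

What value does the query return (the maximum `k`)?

5

Base: (n16, k=0).
Iteration 1: edges from {n16} -> (n12, k=1), (n18, k=1), (n21, k=1), (n30, k=1), (n39, k=1).
Iteration 2: edges from {n12,n18,n21,n30,n39} -> (n15, k=2), (n18, k=2), (n29, k=2), (n30, k=2). [UNION drops 1 duplicate row(s)]
Iteration 3: edges from {n15,n18,n29,n30} -> (n15, k=3), (n18, k=3), (n21, k=3). [UNION drops 1 duplicate row(s)]
Iteration 4: edges from {n15,n18,n21} -> (n15, k=4), (n21, k=4).
Iteration 5: edges from {n15,n21} -> (n21, k=5).
Iteration 6: no outgoing edges from {n21}; recursion stops.
k values: 0, 1, 1, 1, 1, 1, 2, 2, 2, 2, 3, 3, 3, 4, 4, 5; the maximum is 5.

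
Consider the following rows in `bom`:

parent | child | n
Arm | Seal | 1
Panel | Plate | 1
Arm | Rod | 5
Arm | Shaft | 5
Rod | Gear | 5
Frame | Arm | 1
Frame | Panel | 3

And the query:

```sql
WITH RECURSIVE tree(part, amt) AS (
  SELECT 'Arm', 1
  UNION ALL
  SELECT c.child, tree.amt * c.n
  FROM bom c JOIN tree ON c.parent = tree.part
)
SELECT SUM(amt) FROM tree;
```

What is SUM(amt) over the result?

37

Base: (Arm, amt=1).
Iteration 1: components of {Arm} -> Rod = 1*5 = 5, Seal = 1*1 = 1, Shaft = 1*5 = 5.
Iteration 2: components of {Rod,Seal,Shaft} -> Gear = 5*5 = 25.
Iteration 3: no further components; recursion stops.
SUM(amt) = 1 + 1 + 5 + 5 + 25 = 37.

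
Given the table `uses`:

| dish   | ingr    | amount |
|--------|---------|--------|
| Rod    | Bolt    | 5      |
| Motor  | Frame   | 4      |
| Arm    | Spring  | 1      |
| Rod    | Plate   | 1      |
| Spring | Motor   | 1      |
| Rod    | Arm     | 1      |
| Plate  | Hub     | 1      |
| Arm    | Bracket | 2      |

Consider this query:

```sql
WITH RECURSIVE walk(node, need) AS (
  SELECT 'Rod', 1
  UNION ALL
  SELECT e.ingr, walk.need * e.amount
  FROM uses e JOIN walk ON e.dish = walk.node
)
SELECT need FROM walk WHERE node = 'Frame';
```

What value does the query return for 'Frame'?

4

Base: (Rod, need=1).
Iteration 1: components of {Rod} -> Arm = 1*1 = 1, Bolt = 1*5 = 5, Plate = 1*1 = 1.
Iteration 2: components of {Arm,Bolt,Plate} -> Bracket = 1*2 = 2, Hub = 1*1 = 1, Spring = 1*1 = 1.
Iteration 3: components of {Bracket,Hub,Spring} -> Motor = 1*1 = 1.
Iteration 4: components of {Motor} -> Frame = 1*4 = 4.
Iteration 5: no further components; recursion stops.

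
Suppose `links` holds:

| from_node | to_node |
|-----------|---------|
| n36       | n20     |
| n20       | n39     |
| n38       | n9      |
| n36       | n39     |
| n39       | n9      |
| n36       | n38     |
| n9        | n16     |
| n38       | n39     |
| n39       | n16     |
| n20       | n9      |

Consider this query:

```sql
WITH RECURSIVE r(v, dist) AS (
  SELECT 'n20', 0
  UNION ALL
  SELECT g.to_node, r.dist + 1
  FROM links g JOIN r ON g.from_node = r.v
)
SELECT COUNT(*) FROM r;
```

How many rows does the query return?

Base: (n20, dist=0).
Iteration 1: edges from {n20} -> (n39, dist=1), (n9, dist=1).
Iteration 2: edges from {n39,n9} -> (n16, dist=2) x2, (n9, dist=2). [UNION ALL keeps all 3 new rows, including repeats]
Iteration 3: edges from {n16,n9} -> (n16, dist=3).
Iteration 4: no outgoing edges from {n16}; recursion stops.
Total rows emitted: 7.

7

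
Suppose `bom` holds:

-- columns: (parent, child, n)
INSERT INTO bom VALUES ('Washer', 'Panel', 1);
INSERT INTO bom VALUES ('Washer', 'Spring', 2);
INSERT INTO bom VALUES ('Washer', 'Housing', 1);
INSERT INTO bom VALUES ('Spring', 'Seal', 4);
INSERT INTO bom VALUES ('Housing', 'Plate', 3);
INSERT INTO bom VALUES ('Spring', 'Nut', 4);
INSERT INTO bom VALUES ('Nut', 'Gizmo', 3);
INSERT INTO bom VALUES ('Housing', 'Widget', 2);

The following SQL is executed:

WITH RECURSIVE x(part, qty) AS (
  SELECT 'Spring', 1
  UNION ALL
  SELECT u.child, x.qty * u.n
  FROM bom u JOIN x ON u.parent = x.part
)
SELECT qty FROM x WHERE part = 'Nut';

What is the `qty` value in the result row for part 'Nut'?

4

Base: (Spring, qty=1).
Iteration 1: components of {Spring} -> Nut = 1*4 = 4, Seal = 1*4 = 4.
Iteration 2: components of {Nut,Seal} -> Gizmo = 4*3 = 12.
Iteration 3: no further components; recursion stops.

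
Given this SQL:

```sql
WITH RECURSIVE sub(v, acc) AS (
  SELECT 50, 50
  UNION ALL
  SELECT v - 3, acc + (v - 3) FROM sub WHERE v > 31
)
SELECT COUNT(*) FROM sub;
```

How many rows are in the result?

8

Base: v=50, acc=50.
Iteration 1: 50 > 31 holds -> v = 50 - 3 = 47, acc = 50 + 47 = 97.
Iteration 2: 47 > 31 holds -> v = 47 - 3 = 44, acc = 97 + 44 = 141.
Iteration 3: 44 > 31 holds -> v = 44 - 3 = 41, acc = 141 + 41 = 182.
Iteration 4: 41 > 31 holds -> v = 41 - 3 = 38, acc = 182 + 38 = 220.
Iteration 5: 38 > 31 holds -> v = 38 - 3 = 35, acc = 220 + 35 = 255.
Iteration 6: 35 > 31 holds -> v = 35 - 3 = 32, acc = 255 + 32 = 287.
Iteration 7: 32 > 31 holds -> v = 32 - 3 = 29, acc = 287 + 29 = 316.
Iteration 8: 29 > 31 fails; recursion stops.
Total rows emitted: 8.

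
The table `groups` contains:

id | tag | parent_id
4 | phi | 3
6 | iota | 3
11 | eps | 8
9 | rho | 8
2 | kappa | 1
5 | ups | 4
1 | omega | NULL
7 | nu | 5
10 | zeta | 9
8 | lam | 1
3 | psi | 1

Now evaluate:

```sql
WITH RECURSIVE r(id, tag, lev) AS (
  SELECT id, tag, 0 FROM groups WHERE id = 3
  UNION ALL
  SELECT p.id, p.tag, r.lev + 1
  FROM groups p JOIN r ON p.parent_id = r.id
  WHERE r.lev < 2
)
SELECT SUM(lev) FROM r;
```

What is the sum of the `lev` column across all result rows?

4

Base: id=3 (psi) at lev 0.
Iteration 1: rows with parent_id in {3} -> phi (id 4, lev 1), iota (id 6, lev 1).
Iteration 2: rows with parent_id in {4,6} -> ups (id 5, lev 2).
Iteration 3: lev < 2 fails for all current rows; recursion stops.
SUM(lev) = 0 + 1 + 1 + 2 = 4.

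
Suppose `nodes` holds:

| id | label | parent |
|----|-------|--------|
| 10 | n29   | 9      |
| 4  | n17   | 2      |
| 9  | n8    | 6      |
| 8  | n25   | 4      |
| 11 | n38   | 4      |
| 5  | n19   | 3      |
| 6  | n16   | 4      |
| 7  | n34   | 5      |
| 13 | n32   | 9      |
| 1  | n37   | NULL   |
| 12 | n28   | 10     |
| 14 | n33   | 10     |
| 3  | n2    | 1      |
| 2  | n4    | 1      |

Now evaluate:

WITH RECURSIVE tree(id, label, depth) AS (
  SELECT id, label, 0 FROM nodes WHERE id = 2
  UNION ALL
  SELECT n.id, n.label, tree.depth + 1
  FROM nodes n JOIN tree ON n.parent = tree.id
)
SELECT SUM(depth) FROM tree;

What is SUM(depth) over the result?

Base: id=2 (n4) at depth 0.
Iteration 1: rows with parent in {2} -> n17 (id 4, depth 1).
Iteration 2: rows with parent in {4} -> n16 (id 6, depth 2), n25 (id 8, depth 2), n38 (id 11, depth 2).
Iteration 3: rows with parent in {6,8,11} -> n8 (id 9, depth 3).
Iteration 4: rows with parent in {9} -> n29 (id 10, depth 4), n32 (id 13, depth 4).
Iteration 5: rows with parent in {10,13} -> n28 (id 12, depth 5), n33 (id 14, depth 5).
Iteration 6: no rows with parent in {12,14}; recursion stops.
SUM(depth) = 0 + 1 + 2 + 2 + 2 + 3 + 4 + 4 + 5 + 5 = 28.

28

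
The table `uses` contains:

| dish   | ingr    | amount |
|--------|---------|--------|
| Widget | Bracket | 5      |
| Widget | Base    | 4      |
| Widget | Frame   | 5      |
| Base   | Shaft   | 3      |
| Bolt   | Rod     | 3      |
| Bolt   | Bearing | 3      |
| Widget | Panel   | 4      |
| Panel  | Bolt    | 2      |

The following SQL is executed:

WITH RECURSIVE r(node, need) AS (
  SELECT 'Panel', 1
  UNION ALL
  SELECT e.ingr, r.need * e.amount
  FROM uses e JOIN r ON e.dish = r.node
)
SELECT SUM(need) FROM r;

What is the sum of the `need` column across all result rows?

15

Base: (Panel, need=1).
Iteration 1: components of {Panel} -> Bolt = 1*2 = 2.
Iteration 2: components of {Bolt} -> Bearing = 2*3 = 6, Rod = 2*3 = 6.
Iteration 3: no further components; recursion stops.
SUM(need) = 1 + 2 + 6 + 6 = 15.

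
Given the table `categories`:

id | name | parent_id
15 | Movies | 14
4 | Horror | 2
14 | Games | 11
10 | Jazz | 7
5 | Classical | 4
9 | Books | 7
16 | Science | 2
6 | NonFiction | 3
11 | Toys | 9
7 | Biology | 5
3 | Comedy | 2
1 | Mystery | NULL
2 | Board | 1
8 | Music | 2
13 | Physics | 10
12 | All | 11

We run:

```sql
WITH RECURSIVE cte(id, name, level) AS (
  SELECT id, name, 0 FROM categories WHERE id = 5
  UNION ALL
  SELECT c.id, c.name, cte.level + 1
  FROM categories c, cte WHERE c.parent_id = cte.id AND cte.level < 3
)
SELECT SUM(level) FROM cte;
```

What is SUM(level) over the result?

11

Base: id=5 (Classical) at level 0.
Iteration 1: rows with parent_id in {5} -> Biology (id 7, level 1).
Iteration 2: rows with parent_id in {7} -> Books (id 9, level 2), Jazz (id 10, level 2).
Iteration 3: rows with parent_id in {9,10} -> Toys (id 11, level 3), Physics (id 13, level 3).
Iteration 4: level < 3 fails for all current rows; recursion stops.
SUM(level) = 0 + 1 + 2 + 2 + 3 + 3 = 11.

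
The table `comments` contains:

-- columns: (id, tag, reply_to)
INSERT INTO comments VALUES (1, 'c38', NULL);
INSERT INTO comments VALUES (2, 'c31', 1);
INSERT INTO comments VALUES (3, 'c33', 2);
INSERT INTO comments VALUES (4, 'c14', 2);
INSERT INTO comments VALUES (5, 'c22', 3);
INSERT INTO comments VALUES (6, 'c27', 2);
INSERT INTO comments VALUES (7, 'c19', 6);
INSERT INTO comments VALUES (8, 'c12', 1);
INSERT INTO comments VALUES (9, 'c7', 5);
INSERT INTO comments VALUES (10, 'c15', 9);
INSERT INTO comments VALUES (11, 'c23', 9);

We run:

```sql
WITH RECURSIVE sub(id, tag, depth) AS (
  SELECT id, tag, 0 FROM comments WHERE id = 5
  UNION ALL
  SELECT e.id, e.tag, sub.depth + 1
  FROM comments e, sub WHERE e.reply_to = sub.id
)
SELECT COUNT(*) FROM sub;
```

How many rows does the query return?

4

Base: id=5 (c22) at depth 0.
Iteration 1: rows with reply_to in {5} -> c7 (id 9, depth 1).
Iteration 2: rows with reply_to in {9} -> c15 (id 10, depth 2), c23 (id 11, depth 2).
Iteration 3: no rows with reply_to in {10,11}; recursion stops.
Total rows emitted: 4.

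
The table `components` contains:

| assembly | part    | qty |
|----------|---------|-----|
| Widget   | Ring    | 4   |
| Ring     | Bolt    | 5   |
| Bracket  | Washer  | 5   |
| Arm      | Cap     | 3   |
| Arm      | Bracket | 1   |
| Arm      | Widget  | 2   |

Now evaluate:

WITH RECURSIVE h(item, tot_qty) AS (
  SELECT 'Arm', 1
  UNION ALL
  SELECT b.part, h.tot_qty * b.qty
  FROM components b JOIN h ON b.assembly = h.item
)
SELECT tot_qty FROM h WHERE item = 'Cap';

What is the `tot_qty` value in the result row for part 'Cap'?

Base: (Arm, tot_qty=1).
Iteration 1: components of {Arm} -> Bracket = 1*1 = 1, Cap = 1*3 = 3, Widget = 1*2 = 2.
Iteration 2: components of {Bracket,Cap,Widget} -> Ring = 2*4 = 8, Washer = 1*5 = 5.
Iteration 3: components of {Ring,Washer} -> Bolt = 8*5 = 40.
Iteration 4: no further components; recursion stops.

3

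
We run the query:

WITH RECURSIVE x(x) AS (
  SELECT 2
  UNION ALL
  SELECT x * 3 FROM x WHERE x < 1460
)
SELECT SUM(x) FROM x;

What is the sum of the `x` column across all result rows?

Base: x=2.
Iteration 1: 2 < 1460 holds -> x = 2 * 3 = 6.
Iteration 2: 6 < 1460 holds -> x = 6 * 3 = 18.
Iteration 3: 18 < 1460 holds -> x = 18 * 3 = 54.
Iteration 4: 54 < 1460 holds -> x = 54 * 3 = 162.
Iteration 5: 162 < 1460 holds -> x = 162 * 3 = 486.
Iteration 6: 486 < 1460 holds -> x = 486 * 3 = 1458.
Iteration 7: 1458 < 1460 holds -> x = 1458 * 3 = 4374.
Iteration 8: 4374 < 1460 fails; recursion stops.
SUM(x) = 2 + 6 + 18 + 54 + 162 + 486 + 1458 + 4374 = 6560.

6560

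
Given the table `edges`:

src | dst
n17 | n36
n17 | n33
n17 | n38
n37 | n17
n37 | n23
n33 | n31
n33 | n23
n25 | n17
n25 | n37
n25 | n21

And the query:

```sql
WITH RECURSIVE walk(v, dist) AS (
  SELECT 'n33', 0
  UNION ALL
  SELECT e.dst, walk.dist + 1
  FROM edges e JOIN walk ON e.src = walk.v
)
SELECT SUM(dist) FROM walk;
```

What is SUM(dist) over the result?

2

Base: (n33, dist=0).
Iteration 1: edges from {n33} -> (n23, dist=1), (n31, dist=1).
Iteration 2: no outgoing edges from {n23,n31}; recursion stops.
SUM(dist) = 0 + 1 + 1 = 2.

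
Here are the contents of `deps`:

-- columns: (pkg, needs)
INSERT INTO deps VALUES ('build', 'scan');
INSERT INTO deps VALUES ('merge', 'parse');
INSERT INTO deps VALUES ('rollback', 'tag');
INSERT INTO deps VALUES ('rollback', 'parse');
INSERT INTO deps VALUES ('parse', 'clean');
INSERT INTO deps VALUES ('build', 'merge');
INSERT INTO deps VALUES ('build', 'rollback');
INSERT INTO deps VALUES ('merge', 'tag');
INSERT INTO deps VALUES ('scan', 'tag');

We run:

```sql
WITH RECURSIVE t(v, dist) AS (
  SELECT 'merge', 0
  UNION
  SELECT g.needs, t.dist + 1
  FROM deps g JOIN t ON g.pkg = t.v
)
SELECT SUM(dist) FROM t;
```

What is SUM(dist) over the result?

4

Base: (merge, dist=0).
Iteration 1: edges from {merge} -> (parse, dist=1), (tag, dist=1).
Iteration 2: edges from {parse,tag} -> (clean, dist=2).
Iteration 3: no outgoing edges from {clean}; recursion stops.
SUM(dist) = 0 + 1 + 1 + 2 = 4.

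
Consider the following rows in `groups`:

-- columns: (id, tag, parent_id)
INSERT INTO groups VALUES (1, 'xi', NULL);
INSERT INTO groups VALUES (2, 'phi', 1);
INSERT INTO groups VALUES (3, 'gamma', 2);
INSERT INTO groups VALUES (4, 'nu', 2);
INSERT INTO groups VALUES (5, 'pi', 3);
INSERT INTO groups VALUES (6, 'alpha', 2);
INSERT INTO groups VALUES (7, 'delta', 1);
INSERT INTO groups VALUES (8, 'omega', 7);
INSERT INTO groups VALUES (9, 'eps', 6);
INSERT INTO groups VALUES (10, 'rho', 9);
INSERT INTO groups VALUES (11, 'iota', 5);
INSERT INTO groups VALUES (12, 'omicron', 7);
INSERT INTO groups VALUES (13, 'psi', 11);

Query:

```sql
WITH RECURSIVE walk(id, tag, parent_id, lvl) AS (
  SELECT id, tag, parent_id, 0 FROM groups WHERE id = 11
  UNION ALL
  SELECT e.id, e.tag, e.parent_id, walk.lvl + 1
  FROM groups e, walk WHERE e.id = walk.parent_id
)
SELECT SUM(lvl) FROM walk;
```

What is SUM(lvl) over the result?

Base: id=11 (iota), parent_id=5, lvl 0.
Iteration 1: join on id=5 -> pi (id 5, parent_id=3, lvl 1).
Iteration 2: join on id=3 -> gamma (id 3, parent_id=2, lvl 2).
Iteration 3: join on id=2 -> phi (id 2, parent_id=1, lvl 3).
Iteration 4: join on id=1 -> xi (id 1, parent_id=NULL, lvl 4).
Iteration 5: parent_id is NULL; no match; recursion stops.
SUM(lvl) = 0 + 1 + 2 + 3 + 4 = 10.

10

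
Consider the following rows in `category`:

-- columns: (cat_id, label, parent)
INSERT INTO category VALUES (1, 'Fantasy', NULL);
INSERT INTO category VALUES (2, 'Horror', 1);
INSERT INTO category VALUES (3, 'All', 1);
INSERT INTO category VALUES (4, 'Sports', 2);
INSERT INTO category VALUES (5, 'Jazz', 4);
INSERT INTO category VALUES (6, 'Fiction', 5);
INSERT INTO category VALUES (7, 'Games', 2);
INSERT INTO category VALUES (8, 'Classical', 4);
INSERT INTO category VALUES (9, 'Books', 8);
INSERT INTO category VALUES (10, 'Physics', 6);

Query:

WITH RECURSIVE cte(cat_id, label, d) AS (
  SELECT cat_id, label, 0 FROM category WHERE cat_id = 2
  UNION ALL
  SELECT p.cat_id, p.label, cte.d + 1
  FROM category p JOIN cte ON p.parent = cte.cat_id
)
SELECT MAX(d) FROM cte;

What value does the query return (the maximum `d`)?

Base: cat_id=2 (Horror) at d 0.
Iteration 1: rows with parent in {2} -> Sports (id 4, d 1), Games (id 7, d 1).
Iteration 2: rows with parent in {4,7} -> Jazz (id 5, d 2), Classical (id 8, d 2).
Iteration 3: rows with parent in {5,8} -> Fiction (id 6, d 3), Books (id 9, d 3).
Iteration 4: rows with parent in {6,9} -> Physics (id 10, d 4).
Iteration 5: no rows with parent in {10}; recursion stops.
d values: 0, 1, 1, 2, 2, 3, 3, 4; the maximum is 4.

4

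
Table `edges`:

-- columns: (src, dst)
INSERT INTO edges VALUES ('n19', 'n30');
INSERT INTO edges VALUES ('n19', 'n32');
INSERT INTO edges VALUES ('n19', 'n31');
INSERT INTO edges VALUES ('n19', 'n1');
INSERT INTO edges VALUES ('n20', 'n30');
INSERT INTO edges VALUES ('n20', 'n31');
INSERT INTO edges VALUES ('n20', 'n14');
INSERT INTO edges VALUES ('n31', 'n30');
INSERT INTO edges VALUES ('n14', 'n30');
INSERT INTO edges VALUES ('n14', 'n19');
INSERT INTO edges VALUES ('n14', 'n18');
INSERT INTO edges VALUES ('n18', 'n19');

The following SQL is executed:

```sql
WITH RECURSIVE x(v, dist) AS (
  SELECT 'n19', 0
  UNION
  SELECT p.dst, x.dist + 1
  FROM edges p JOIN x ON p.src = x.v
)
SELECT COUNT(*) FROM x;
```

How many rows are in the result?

Base: (n19, dist=0).
Iteration 1: edges from {n19} -> (n1, dist=1), (n30, dist=1), (n31, dist=1), (n32, dist=1).
Iteration 2: edges from {n1,n30,n31,n32} -> (n30, dist=2).
Iteration 3: no outgoing edges from {n30}; recursion stops.
Total rows emitted: 6.

6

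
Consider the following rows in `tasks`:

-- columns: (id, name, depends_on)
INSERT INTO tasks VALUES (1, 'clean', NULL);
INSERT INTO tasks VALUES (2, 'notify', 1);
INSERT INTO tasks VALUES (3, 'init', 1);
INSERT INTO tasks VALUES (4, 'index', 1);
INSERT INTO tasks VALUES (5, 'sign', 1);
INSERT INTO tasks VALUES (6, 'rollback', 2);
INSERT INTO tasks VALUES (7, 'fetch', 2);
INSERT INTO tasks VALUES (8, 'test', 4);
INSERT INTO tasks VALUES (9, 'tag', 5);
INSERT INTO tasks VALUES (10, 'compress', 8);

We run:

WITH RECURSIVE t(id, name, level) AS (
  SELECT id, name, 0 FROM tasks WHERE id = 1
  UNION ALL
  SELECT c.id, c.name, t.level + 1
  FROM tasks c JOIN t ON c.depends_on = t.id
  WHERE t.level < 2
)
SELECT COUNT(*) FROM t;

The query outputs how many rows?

Base: id=1 (clean) at level 0.
Iteration 1: rows with depends_on in {1} -> notify (id 2, level 1), init (id 3, level 1), index (id 4, level 1), sign (id 5, level 1).
Iteration 2: rows with depends_on in {2,3,4,5} -> rollback (id 6, level 2), fetch (id 7, level 2), test (id 8, level 2), tag (id 9, level 2).
Iteration 3: level < 2 fails for all current rows; recursion stops.
Total rows emitted: 9.

9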